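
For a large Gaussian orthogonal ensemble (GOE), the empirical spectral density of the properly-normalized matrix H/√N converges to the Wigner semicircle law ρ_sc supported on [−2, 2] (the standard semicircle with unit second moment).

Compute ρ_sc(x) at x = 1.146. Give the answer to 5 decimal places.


ρ_sc(x) = (1/(2π)) √(4 − x²). With x = 1.146:
  4 − x² = 4 − (1.146)² = 4 − 1.313316 = 2.686684.
  √(4 − x²) = 1.639111.
  1/(2π) = 0.159155.
  ρ_sc(1.146) = 0.159155 · 1.639111 = 0.260873.

Rounded to 5 decimal places: ρ_sc(1.146) ≈ 0.26087.


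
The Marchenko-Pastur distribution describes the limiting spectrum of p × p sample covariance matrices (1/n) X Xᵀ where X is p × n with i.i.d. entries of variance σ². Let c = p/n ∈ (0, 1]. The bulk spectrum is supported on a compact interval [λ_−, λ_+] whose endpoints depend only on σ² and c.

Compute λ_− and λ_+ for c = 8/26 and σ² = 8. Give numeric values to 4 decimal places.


c = 8/26 = 0.307692; √c = 0.554700.
λ_− = σ² (1 − √c)² = 8 · (1 − 0.554700)² = 8 · (0.445300)² = 1.586335.
λ_+ = σ² (1 + √c)² = 8 · (1 + 0.554700)² = 8 · (1.554700)² = 19.336742.

Rounded to 4 decimal places: λ_− ≈ 1.5863, λ_+ ≈ 19.3367.


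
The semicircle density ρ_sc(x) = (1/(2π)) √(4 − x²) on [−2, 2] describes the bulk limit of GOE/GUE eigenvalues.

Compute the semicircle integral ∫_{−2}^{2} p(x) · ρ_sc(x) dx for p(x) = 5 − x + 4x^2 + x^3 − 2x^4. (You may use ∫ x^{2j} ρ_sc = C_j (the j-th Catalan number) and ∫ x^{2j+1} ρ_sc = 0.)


Write p(x) = Σ a_i x^i, split into monomials and integrate each against ρ_sc separately.
Using ∫ x^{2j} ρ_sc = C_j = (1/(j+1)) C(2j, j) (Catalan numbers) and ∫ x^{2j+1} ρ_sc = 0 (odd monomials vanish by symmetry):
  i = 0 (even): a_0 · C_{0} = 5 · 1 = 5
  i = 1 (odd): ∫ x^1 ρ_sc = 0 (vanishes)
  i = 2 (even): a_2 · C_{1} = 4 · 1 = 4
  i = 3 (odd): ∫ x^3 ρ_sc = 0 (vanishes)
  i = 4 (even): a_4 · C_{2} = -2 · 2 = -4

Summing the contributions: ∫_{−2}^{2} p(x) ρ_sc(x) dx = 5 + 4 + (-4) = 5.


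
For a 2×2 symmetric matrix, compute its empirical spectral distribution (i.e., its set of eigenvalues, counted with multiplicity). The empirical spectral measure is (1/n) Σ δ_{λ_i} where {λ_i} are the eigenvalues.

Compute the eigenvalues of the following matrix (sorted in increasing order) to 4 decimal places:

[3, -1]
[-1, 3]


Since M is real symmetric, both eigenvalues are real; they are the roots of det(λI − M) = λ² − (tr M) λ + det M.
tr M = 3 + 3 = 6.
det M = 3·3 − (-1)² = 9 − 1 = 8.
Characteristic polynomial: λ² − 6λ + 8 = 0.
Discriminant Δ = (tr M)² − 4·det M = 36 − 32 = 4; √Δ = 2.000000.
λ = (tr M ± √Δ)/2 = (6 ± 2.000000)/2, giving (tr M − √Δ)/2 = 2.0000 and (tr M + √Δ)/2 = 4.0000.

Eigenvalues sorted in increasing order: [2.0000, 4.0000].


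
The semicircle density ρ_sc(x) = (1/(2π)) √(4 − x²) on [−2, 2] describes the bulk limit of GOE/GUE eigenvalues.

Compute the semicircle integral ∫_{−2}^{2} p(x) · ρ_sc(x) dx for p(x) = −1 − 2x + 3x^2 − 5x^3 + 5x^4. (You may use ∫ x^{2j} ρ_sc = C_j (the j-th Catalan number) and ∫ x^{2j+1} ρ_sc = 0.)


Write p(x) = Σ a_i x^i, split into monomials and integrate each against ρ_sc separately.
Using ∫ x^{2j} ρ_sc = C_j = (1/(j+1)) C(2j, j) (Catalan numbers) and ∫ x^{2j+1} ρ_sc = 0 (odd monomials vanish by symmetry):
  i = 0 (even): a_0 · C_{0} = -1 · 1 = -1
  i = 1 (odd): ∫ x^1 ρ_sc = 0 (vanishes)
  i = 2 (even): a_2 · C_{1} = 3 · 1 = 3
  i = 3 (odd): ∫ x^3 ρ_sc = 0 (vanishes)
  i = 4 (even): a_4 · C_{2} = 5 · 2 = 10

Summing the contributions: ∫_{−2}^{2} p(x) ρ_sc(x) dx = (-1) + 3 + 10 = 12.


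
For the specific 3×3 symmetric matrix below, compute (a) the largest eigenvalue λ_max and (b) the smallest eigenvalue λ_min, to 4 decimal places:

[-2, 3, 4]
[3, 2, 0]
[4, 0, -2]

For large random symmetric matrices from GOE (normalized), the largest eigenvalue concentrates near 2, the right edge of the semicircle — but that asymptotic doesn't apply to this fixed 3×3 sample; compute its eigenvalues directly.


Since M is real symmetric, all three eigenvalues are real; they are the roots of det(λI − M) = λ³ − (tr M) λ² + s λ − det M, where s is the sum of the principal 2×2 minors.
tr M = -2 + 2 + (-2) = -2.
s = ((-2)·2 − 3²) + ((-2)·(-2) − 4²) + (2·(-2) − 0²) = -13 + (-12) + (-4) = -29.
det M (expand along row 1) = (-2)·(-4) − 3·(-6) + 4·(-8) = -6.
Characteristic polynomial: λ³ + 2λ² − 29λ + 6 = 0.
Substitute λ = y + (tr M)/3 = y − 0.666667 to remove the quadratic term: y³ + p·y + q = 0 with p = s − (tr M)²/3 = -30.333333 and q = −2(tr M)³/27 + (tr M)·s/3 − det M = 25.925926.
Three real roots ⇒ use the trigonometric (Viète) form: r = 2√(−p/3) = 6.359595, φ = arccos(3q/(p·r)) = arccos(-0.403186) = 1.985793 rad.
y_k = r·cos(φ/3 − 2πk/3) for k = 0, 1, 2 gives y = 5.016492, 0.876933, -5.893425.
λ_k = y_k − 0.666667 gives λ = 4.3498, 0.2103, -6.5601 (check: the sum is -2.0000 = tr M).

Hence λ_max = 4.3498 and λ_min = -6.5601.


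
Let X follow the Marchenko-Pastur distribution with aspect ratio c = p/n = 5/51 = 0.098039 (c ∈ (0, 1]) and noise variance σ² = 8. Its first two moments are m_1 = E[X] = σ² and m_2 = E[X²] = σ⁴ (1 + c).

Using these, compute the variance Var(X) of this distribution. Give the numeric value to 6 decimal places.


m_1 = E[X] = σ² = 8, so m_1² = 64.
m_2 = E[X²] = σ⁴ (1 + c) = 64 · (1 + 0.098039) = 64 · 1.098039 = 70.274510.
(Note m_2 − m_1² simplifies to c · σ⁴ = 0.098039 · 64.)

Var(X) = m_2 − m_1² = 70.274510 − 64 = 6.274510.


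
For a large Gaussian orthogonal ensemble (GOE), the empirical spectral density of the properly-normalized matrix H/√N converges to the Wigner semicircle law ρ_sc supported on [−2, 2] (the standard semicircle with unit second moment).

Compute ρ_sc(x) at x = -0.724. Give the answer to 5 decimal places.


ρ_sc(x) = (1/(2π)) √(4 − x²). With x = -0.724:
  4 − x² = 4 − (-0.724)² = 4 − 0.524176 = 3.475824.
  √(4 − x²) = 1.864356.
  1/(2π) = 0.159155.
  ρ_sc(-0.724) = 0.159155 · 1.864356 = 0.296722.

Rounded to 5 decimal places: ρ_sc(-0.724) ≈ 0.29672.


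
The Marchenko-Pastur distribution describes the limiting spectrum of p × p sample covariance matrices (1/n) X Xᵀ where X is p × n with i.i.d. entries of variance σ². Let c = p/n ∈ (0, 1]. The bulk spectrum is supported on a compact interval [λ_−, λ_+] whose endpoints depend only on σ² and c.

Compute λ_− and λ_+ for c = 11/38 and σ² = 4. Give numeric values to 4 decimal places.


c = 11/38 = 0.289474; √c = 0.538028.
λ_− = σ² (1 − √c)² = 4 · (1 − 0.538028)² = 4 · (0.461972)² = 0.853674.
λ_+ = σ² (1 + √c)² = 4 · (1 + 0.538028)² = 4 · (1.538028)² = 9.462115.

Rounded to 4 decimal places: λ_− ≈ 0.8537, λ_+ ≈ 9.4621.


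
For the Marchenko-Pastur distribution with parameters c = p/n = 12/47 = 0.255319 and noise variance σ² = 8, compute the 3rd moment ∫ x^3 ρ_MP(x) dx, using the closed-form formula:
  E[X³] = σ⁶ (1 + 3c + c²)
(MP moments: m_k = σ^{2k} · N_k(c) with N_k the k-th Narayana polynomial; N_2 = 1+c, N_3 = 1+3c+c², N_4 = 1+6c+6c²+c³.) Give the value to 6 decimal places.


E[X³] = σ⁶ (1 + 3c + c²) (third MP moment). With σ² = 8 (so σ⁶ = 512) and c = 12/47 = 0.255319: E[X³] = 512 · (1 + 3·0.255319 + (0.255319)²) = 512 · 1.831145.

So E[X^3] = 937.546401.


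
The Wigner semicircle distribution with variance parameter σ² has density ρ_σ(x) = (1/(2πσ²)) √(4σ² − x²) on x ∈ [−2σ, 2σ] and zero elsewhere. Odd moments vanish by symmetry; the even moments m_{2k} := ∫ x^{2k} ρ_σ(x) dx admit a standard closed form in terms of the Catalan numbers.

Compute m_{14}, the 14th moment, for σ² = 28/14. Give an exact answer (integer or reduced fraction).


By the scaled semicircle moment identity, m_{2k} = σ^{2k} · C_k with k = 7.
C_7 = (1/(k+1)) · C(2k, k) = (1/8) · C(14, 7) = (1/8) · 3432 = 429.
σ^{2k} = (σ²)^k = (28/14)^7 = 128.

Therefore m_{14} = σ^{14} · C_7 = 128 · 429 = 54912.


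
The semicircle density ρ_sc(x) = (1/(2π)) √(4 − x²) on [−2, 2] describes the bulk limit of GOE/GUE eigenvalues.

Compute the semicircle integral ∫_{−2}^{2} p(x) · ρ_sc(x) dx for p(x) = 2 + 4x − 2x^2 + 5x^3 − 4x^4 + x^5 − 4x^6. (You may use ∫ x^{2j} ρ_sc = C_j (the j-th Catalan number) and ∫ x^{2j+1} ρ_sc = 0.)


Write p(x) = Σ a_i x^i, split into monomials and integrate each against ρ_sc separately.
Using ∫ x^{2j} ρ_sc = C_j = (1/(j+1)) C(2j, j) (Catalan numbers) and ∫ x^{2j+1} ρ_sc = 0 (odd monomials vanish by symmetry):
  i = 0 (even): a_0 · C_{0} = 2 · 1 = 2
  i = 1 (odd): ∫ x^1 ρ_sc = 0 (vanishes)
  i = 2 (even): a_2 · C_{1} = -2 · 1 = -2
  i = 3 (odd): ∫ x^3 ρ_sc = 0 (vanishes)
  i = 4 (even): a_4 · C_{2} = -4 · 2 = -8
  i = 5 (odd): ∫ x^5 ρ_sc = 0 (vanishes)
  i = 6 (even): a_6 · C_{3} = -4 · 5 = -20

Summing the contributions: ∫_{−2}^{2} p(x) ρ_sc(x) dx = 2 + (-2) + (-8) + (-20) = -28.


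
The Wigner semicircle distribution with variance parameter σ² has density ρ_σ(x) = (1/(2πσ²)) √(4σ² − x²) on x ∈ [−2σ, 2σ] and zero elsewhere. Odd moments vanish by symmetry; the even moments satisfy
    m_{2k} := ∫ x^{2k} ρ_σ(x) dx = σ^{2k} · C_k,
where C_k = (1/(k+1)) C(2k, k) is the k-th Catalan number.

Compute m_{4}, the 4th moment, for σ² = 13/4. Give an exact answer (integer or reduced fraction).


By the scaled semicircle moment identity, m_{2k} = σ^{2k} · C_k with k = 2.
C_2 = (1/(k+1)) · C(2k, k) = (1/3) · C(4, 2) = (1/3) · 6 = 2.
σ^{2k} = (σ²)^k = (13/4)^2 = 169/16.

Therefore m_{4} = σ^{4} · C_2 = (169/16) · 2 = 169/8.


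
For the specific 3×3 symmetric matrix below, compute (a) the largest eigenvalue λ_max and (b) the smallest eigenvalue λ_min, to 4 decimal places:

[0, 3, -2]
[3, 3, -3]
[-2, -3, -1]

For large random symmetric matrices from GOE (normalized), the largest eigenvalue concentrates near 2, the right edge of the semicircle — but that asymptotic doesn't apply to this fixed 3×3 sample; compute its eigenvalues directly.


Since M is real symmetric, all three eigenvalues are real; they are the roots of det(λI − M) = λ³ − (tr M) λ² + s λ − det M, where s is the sum of the principal 2×2 minors.
tr M = 0 + 3 + (-1) = 2.
s = (0·3 − 3²) + (0·(-1) − (-2)²) + (3·(-1) − (-3)²) = -9 + (-4) + (-12) = -25.
det M (expand along row 1) = 0·(-12) − 3·(-9) + (-2)·(-3) = 33.
Characteristic polynomial: λ³ − 2λ² − 25λ − 33 = 0.
Substitute λ = y + (tr M)/3 = y + 0.666667 to remove the quadratic term: y³ + p·y + q = 0 with p = s − (tr M)²/3 = -26.333333 and q = −2(tr M)³/27 + (tr M)·s/3 − det M = -50.259259.
Three real roots ⇒ use the trigonometric (Viète) form: r = 2√(−p/3) = 5.925463, φ = arccos(3q/(p·r)) = arccos(0.966294) = 0.260374 rad.
y_k = r·cos(φ/3 − 2πk/3) for k = 0, 1, 2 gives y = 5.903160, -2.506761, -3.396399.
λ_k = y_k + 0.666667 gives λ = 6.5698, -1.8401, -2.7297 (check: the sum is 2.0000 = tr M).

Hence λ_max = 6.5698 and λ_min = -2.7297.


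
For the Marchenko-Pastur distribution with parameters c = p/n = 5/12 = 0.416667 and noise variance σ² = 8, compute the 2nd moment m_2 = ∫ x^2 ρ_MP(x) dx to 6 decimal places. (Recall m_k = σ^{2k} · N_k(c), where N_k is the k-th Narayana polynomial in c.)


E[X²] = σ⁴ (1 + c) (second MP moment). With σ² = 8 (so σ⁴ = 64) and c = 5/12 = 0.416667: E[X²] = 64 · (1 + 0.416667) = 64 · 1.416667.

So E[X^2] = 90.666667.


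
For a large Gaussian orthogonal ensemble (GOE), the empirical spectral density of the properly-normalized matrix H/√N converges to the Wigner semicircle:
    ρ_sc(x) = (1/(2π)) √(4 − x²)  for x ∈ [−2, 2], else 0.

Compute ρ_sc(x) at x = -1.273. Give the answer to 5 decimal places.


ρ_sc(x) = (1/(2π)) √(4 − x²). With x = -1.273:
  4 − x² = 4 − (-1.273)² = 4 − 1.620529 = 2.379471.
  √(4 − x²) = 1.542553.
  1/(2π) = 0.159155.
  ρ_sc(-1.273) = 0.159155 · 1.542553 = 0.245505.

Rounded to 5 decimal places: ρ_sc(-1.273) ≈ 0.24550.


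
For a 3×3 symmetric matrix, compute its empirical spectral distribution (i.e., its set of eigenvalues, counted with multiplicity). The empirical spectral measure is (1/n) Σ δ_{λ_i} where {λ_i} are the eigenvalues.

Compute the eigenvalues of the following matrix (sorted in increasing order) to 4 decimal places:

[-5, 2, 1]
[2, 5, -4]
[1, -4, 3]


Since M is real symmetric, all three eigenvalues are real; they are the roots of det(λI − M) = λ³ − (tr M) λ² + s λ − det M, where s is the sum of the principal 2×2 minors.
tr M = -5 + 5 + 3 = 3.
s = ((-5)·5 − 2²) + ((-5)·3 − 1²) + (5·3 − (-4)²) = -29 + (-16) + (-1) = -46.
det M (expand along row 1) = (-5)·(-1) − 2·10 + 1·(-13) = -28.
Characteristic polynomial: λ³ − 3λ² − 46λ + 28 = 0.
Substitute λ = y + (tr M)/3 = y + 1.000000 to remove the quadratic term: y³ + p·y + q = 0 with p = s − (tr M)²/3 = -49.000000 and q = −2(tr M)³/27 + (tr M)·s/3 − det M = -20.000000.
Three real roots ⇒ use the trigonometric (Viète) form: r = 2√(−p/3) = 8.082904, φ = arccos(3q/(p·r)) = arccos(0.151491) = 1.418719 rad.
y_k = r·cos(φ/3 − 2πk/3) for k = 0, 1, 2 gives y = 7.195791, -0.409565, -6.786225.
λ_k = y_k + 1.000000 gives λ = 8.1958, 0.5904, -5.7862 (check: the sum is 3.0000 = tr M).

Eigenvalues sorted in increasing order: [-5.7862, 0.5904, 8.1958].


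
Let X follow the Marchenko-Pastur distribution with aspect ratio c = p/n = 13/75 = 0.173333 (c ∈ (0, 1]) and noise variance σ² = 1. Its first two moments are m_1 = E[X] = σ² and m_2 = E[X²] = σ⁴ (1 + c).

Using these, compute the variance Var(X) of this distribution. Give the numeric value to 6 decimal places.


m_1 = E[X] = σ² = 1, so m_1² = 1.
m_2 = E[X²] = σ⁴ (1 + c) = 1 · (1 + 0.173333) = 1 · 1.173333 = 1.173333.
(Note m_2 − m_1² simplifies to c · σ⁴ = 0.173333 · 1.)

Var(X) = m_2 − m_1² = 1.173333 − 1 = 0.173333.


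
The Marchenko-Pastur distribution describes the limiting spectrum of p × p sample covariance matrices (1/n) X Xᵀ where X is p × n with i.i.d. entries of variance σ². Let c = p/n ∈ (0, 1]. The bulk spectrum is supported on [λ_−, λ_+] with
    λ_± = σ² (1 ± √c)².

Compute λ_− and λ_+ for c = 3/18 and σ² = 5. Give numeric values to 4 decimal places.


c = 3/18 = 0.166667; √c = 0.408248.
λ_− = σ² (1 − √c)² = 5 · (1 − 0.408248)² = 5 · (0.591752)² = 1.750850.
λ_+ = σ² (1 + √c)² = 5 · (1 + 0.408248)² = 5 · (1.408248)² = 9.915816.

Rounded to 4 decimal places: λ_− ≈ 1.7509, λ_+ ≈ 9.9158.


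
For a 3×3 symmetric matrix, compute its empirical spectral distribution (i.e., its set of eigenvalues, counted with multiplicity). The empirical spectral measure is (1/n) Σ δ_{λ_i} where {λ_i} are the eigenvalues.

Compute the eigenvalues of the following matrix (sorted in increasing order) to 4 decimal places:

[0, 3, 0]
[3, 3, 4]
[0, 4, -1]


Since M is real symmetric, all three eigenvalues are real; they are the roots of det(λI − M) = λ³ − (tr M) λ² + s λ − det M, where s is the sum of the principal 2×2 minors.
tr M = 0 + 3 + (-1) = 2.
s = (0·3 − 3²) + (0·(-1) − 0²) + (3·(-1) − 4²) = -9 + 0 + (-19) = -28.
det M (expand along row 1) = 0·(-19) − 3·(-3) + 0·12 = 9.
Characteristic polynomial: λ³ − 2λ² − 28λ − 9 = 0.
Substitute λ = y + (tr M)/3 = y + 0.666667 to remove the quadratic term: y³ + p·y + q = 0 with p = s − (tr M)²/3 = -29.333333 and q = −2(tr M)³/27 + (tr M)·s/3 − det M = -28.259259.
Three real roots ⇒ use the trigonometric (Viète) form: r = 2√(−p/3) = 6.253888, φ = arccos(3q/(p·r)) = arccos(0.462137) = 1.090393 rad.
y_k = r·cos(φ/3 − 2πk/3) for k = 0, 1, 2 gives y = 5.845326, -0.997188, -4.848138.
λ_k = y_k + 0.666667 gives λ = 6.5120, -0.3305, -4.1815 (check: the sum is 2.0000 = tr M).

Eigenvalues sorted in increasing order: [-4.1815, -0.3305, 6.5120].


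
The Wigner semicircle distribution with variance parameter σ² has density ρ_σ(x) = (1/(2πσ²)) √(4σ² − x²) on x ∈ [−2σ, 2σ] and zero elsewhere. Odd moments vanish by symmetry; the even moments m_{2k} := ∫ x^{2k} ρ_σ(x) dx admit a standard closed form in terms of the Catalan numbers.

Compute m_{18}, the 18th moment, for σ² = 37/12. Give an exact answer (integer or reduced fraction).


By the scaled semicircle moment identity, m_{2k} = σ^{2k} · C_k with k = 9.
C_9 = (1/(k+1)) · C(2k, k) = (1/10) · C(18, 9) = (1/10) · 48620 = 4862.
σ^{2k} = (σ²)^k = (37/12)^9 = 129961739795077/5159780352.

Therefore m_{18} = σ^{18} · C_9 = (129961739795077/5159780352) · 4862 = 315936989441832187/2579890176.


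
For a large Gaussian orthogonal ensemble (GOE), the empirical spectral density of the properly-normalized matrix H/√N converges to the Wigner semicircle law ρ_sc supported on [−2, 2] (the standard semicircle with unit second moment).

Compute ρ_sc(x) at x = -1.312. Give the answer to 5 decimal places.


ρ_sc(x) = (1/(2π)) √(4 − x²). With x = -1.312:
  4 − x² = 4 − (-1.312)² = 4 − 1.721344 = 2.278656.
  √(4 − x²) = 1.509522.
  1/(2π) = 0.159155.
  ρ_sc(-1.312) = 0.159155 · 1.509522 = 0.240248.

Rounded to 5 decimal places: ρ_sc(-1.312) ≈ 0.24025.


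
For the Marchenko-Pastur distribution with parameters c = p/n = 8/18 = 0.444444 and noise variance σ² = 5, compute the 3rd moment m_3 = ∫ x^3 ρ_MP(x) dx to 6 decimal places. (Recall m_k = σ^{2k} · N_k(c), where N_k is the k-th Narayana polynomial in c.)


E[X³] = σ⁶ (1 + 3c + c²) (third MP moment). With σ² = 5 (so σ⁶ = 125) and c = 8/18 = 0.444444: E[X³] = 125 · (1 + 3·0.444444 + (0.444444)²) = 125 · 2.530864.

So E[X^3] = 316.358025.


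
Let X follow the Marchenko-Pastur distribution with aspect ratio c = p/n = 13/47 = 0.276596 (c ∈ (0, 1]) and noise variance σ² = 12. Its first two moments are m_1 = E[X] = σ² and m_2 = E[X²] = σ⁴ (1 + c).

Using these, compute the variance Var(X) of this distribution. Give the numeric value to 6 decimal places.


m_1 = E[X] = σ² = 12, so m_1² = 144.
m_2 = E[X²] = σ⁴ (1 + c) = 144 · (1 + 0.276596) = 144 · 1.276596 = 183.829787.
(Note m_2 − m_1² simplifies to c · σ⁴ = 0.276596 · 144.)

Var(X) = m_2 − m_1² = 183.829787 − 144 = 39.829787.


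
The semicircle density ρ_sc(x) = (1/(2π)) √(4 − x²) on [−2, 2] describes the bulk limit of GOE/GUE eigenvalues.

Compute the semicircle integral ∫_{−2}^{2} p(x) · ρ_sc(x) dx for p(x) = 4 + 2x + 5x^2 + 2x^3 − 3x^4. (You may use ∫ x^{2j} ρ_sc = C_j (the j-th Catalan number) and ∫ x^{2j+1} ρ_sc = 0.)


Write p(x) = Σ a_i x^i, split into monomials and integrate each against ρ_sc separately.
Using ∫ x^{2j} ρ_sc = C_j = (1/(j+1)) C(2j, j) (Catalan numbers) and ∫ x^{2j+1} ρ_sc = 0 (odd monomials vanish by symmetry):
  i = 0 (even): a_0 · C_{0} = 4 · 1 = 4
  i = 1 (odd): ∫ x^1 ρ_sc = 0 (vanishes)
  i = 2 (even): a_2 · C_{1} = 5 · 1 = 5
  i = 3 (odd): ∫ x^3 ρ_sc = 0 (vanishes)
  i = 4 (even): a_4 · C_{2} = -3 · 2 = -6

Summing the contributions: ∫_{−2}^{2} p(x) ρ_sc(x) dx = 4 + 5 + (-6) = 3.


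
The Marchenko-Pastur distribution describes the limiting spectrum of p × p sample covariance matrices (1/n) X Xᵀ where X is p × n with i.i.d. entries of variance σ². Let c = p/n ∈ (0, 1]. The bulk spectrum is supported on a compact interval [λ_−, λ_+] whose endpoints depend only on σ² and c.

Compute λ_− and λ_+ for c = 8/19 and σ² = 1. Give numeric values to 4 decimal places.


c = 8/19 = 0.421053; √c = 0.648886.
λ_− = σ² (1 − √c)² = 1 · (1 − 0.648886)² = 1 · (0.351114)² = 0.123281.
λ_+ = σ² (1 + √c)² = 1 · (1 + 0.648886)² = 1 · (1.648886)² = 2.718824.

Rounded to 4 decimal places: λ_− ≈ 0.1233, λ_+ ≈ 2.7188.


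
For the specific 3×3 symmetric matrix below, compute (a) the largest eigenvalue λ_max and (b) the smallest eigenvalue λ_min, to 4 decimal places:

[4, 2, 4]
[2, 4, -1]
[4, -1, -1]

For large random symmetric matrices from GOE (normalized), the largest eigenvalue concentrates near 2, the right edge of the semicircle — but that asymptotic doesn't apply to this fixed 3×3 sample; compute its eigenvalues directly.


Since M is real symmetric, all three eigenvalues are real; they are the roots of det(λI − M) = λ³ − (tr M) λ² + s λ − det M, where s is the sum of the principal 2×2 minors.
tr M = 4 + 4 + (-1) = 7.
s = (4·4 − 2²) + (4·(-1) − 4²) + (4·(-1) − (-1)²) = 12 + (-20) + (-5) = -13.
det M (expand along row 1) = 4·(-5) − 2·2 + 4·(-18) = -96.
Characteristic polynomial: λ³ − 7λ² − 13λ + 96 = 0.
Substitute λ = y + (tr M)/3 = y + 2.333333 to remove the quadratic term: y³ + p·y + q = 0 with p = s − (tr M)²/3 = -29.333333 and q = −2(tr M)³/27 + (tr M)·s/3 − det M = 40.259259.
Three real roots ⇒ use the trigonometric (Viète) form: r = 2√(−p/3) = 6.253888, φ = arccos(3q/(p·r)) = arccos(-0.658378) = 2.289459 rad.
y_k = r·cos(φ/3 − 2πk/3) for k = 0, 1, 2 gives y = 4.519437, 1.483857, -6.003293.
λ_k = y_k + 2.333333 gives λ = 6.8528, 3.8172, -3.6700 (check: the sum is 7.0000 = tr M).

Hence λ_max = 6.8528 and λ_min = -3.6700.


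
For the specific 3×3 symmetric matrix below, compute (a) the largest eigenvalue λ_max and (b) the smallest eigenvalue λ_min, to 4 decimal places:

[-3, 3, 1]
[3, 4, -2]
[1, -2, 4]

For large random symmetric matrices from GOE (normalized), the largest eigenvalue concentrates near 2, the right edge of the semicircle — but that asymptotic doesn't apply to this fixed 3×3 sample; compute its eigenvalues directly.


Since M is real symmetric, all three eigenvalues are real; they are the roots of det(λI − M) = λ³ − (tr M) λ² + s λ − det M, where s is the sum of the principal 2×2 minors.
tr M = -3 + 4 + 4 = 5.
s = ((-3)·4 − 3²) + ((-3)·4 − 1²) + (4·4 − (-2)²) = -21 + (-13) + 12 = -22.
det M (expand along row 1) = (-3)·12 − 3·14 + 1·(-10) = -88.
Characteristic polynomial: λ³ − 5λ² − 22λ + 88 = 0.
Substitute λ = y + (tr M)/3 = y + 1.666667 to remove the quadratic term: y³ + p·y + q = 0 with p = s − (tr M)²/3 = -30.333333 and q = −2(tr M)³/27 + (tr M)·s/3 − det M = 42.074074.
Three real roots ⇒ use the trigonometric (Viète) form: r = 2√(−p/3) = 6.359595, φ = arccos(3q/(p·r)) = arccos(-0.654314) = 2.284072 rad.
y_k = r·cos(φ/3 − 2πk/3) for k = 0, 1, 2 gives y = 4.603713, 1.497841, -6.101554.
λ_k = y_k + 1.666667 gives λ = 6.2704, 3.1645, -4.4349 (check: the sum is 5.0000 = tr M).

Hence λ_max = 6.2704 and λ_min = -4.4349.


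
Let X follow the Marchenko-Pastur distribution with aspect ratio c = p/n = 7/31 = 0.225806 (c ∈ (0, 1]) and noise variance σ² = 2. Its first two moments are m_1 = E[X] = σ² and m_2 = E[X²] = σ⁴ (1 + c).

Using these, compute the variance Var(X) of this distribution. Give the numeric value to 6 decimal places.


m_1 = E[X] = σ² = 2, so m_1² = 4.
m_2 = E[X²] = σ⁴ (1 + c) = 4 · (1 + 0.225806) = 4 · 1.225806 = 4.903226.
(Note m_2 − m_1² simplifies to c · σ⁴ = 0.225806 · 4.)

Var(X) = m_2 − m_1² = 4.903226 − 4 = 0.903226.


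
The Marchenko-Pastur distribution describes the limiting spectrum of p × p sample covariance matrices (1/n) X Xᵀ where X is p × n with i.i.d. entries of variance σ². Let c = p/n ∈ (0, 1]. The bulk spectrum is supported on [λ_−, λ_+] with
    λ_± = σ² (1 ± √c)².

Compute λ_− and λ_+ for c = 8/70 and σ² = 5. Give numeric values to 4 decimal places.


c = 8/70 = 0.114286; √c = 0.338062.
λ_− = σ² (1 − √c)² = 5 · (1 − 0.338062)² = 5 · (0.661938)² = 2.190812.
λ_+ = σ² (1 + √c)² = 5 · (1 + 0.338062)² = 5 · (1.338062)² = 8.952046.

Rounded to 4 decimal places: λ_− ≈ 2.1908, λ_+ ≈ 8.9520.


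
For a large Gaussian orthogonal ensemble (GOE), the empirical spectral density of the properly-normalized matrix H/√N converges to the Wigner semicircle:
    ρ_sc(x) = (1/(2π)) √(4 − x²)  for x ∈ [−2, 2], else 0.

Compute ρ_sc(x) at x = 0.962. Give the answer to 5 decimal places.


ρ_sc(x) = (1/(2π)) √(4 − x²). With x = 0.962:
  4 − x² = 4 − (0.962)² = 4 − 0.925444 = 3.074556.
  √(4 − x²) = 1.753441.
  1/(2π) = 0.159155.
  ρ_sc(0.962) = 0.159155 · 1.753441 = 0.279069.

Rounded to 5 decimal places: ρ_sc(0.962) ≈ 0.27907.


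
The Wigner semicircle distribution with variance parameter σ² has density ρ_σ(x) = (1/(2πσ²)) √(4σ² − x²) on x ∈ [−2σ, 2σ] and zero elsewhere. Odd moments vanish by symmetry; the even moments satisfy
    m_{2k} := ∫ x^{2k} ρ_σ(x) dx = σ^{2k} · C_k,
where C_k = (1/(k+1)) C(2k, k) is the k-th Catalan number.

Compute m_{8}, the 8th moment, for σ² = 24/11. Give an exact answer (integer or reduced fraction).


By the scaled semicircle moment identity, m_{2k} = σ^{2k} · C_k with k = 4.
C_4 = (1/(k+1)) · C(2k, k) = (1/5) · C(8, 4) = (1/5) · 70 = 14.
σ^{2k} = (σ²)^k = (24/11)^4 = 331776/14641.

Therefore m_{8} = σ^{8} · C_4 = (331776/14641) · 14 = 4644864/14641.


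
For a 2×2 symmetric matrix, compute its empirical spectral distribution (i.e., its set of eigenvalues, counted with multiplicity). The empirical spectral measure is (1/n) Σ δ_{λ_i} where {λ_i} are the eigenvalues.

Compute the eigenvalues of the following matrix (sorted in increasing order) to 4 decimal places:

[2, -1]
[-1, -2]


Since M is real symmetric, both eigenvalues are real; they are the roots of det(λI − M) = λ² − (tr M) λ + det M.
tr M = 2 + (-2) = 0.
det M = 2·(-2) − (-1)² = -4 − 1 = -5.
Characteristic polynomial: λ² − 5 = 0.
Discriminant Δ = (tr M)² − 4·det M = 0 − (-20) = 20; √Δ = 4.472136.
λ = (tr M ± √Δ)/2 = (0 ± 4.472136)/2, giving (tr M − √Δ)/2 = -2.2361 and (tr M + √Δ)/2 = 2.2361.

Eigenvalues sorted in increasing order: [-2.2361, 2.2361].


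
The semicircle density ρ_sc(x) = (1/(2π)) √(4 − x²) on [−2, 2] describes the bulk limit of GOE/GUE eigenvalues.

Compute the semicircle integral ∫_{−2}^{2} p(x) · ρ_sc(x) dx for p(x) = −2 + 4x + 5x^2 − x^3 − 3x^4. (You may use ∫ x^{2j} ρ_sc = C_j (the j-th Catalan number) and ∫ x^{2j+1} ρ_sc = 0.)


Write p(x) = Σ a_i x^i, split into monomials and integrate each against ρ_sc separately.
Using ∫ x^{2j} ρ_sc = C_j = (1/(j+1)) C(2j, j) (Catalan numbers) and ∫ x^{2j+1} ρ_sc = 0 (odd monomials vanish by symmetry):
  i = 0 (even): a_0 · C_{0} = -2 · 1 = -2
  i = 1 (odd): ∫ x^1 ρ_sc = 0 (vanishes)
  i = 2 (even): a_2 · C_{1} = 5 · 1 = 5
  i = 3 (odd): ∫ x^3 ρ_sc = 0 (vanishes)
  i = 4 (even): a_4 · C_{2} = -3 · 2 = -6

Summing the contributions: ∫_{−2}^{2} p(x) ρ_sc(x) dx = (-2) + 5 + (-6) = -3.


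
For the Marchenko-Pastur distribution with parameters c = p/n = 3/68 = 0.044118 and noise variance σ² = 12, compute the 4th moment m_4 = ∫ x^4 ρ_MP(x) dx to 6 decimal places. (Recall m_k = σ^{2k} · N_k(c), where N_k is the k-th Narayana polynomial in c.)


E[X⁴] = σ⁸ (1 + 6c + 6c² + c³) (fourth MP moment). With σ² = 12 (so σ⁸ = 20736) and c = 3/68 = 0.044118: E[X⁴] = 20736 · (1 + 6·0.044118 + 6·(0.044118)² + (0.044118)³) = 20736 · 1.276470.

So E[X^4] = 26468.880928.


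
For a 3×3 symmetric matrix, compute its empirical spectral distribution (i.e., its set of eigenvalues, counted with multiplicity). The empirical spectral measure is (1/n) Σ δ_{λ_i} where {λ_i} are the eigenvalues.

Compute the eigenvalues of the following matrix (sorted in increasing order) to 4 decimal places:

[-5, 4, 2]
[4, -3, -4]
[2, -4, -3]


Since M is real symmetric, all three eigenvalues are real; they are the roots of det(λI − M) = λ³ − (tr M) λ² + s λ − det M, where s is the sum of the principal 2×2 minors.
tr M = -5 + (-3) + (-3) = -11.
s = ((-5)·(-3) − 4²) + ((-5)·(-3) − 2²) + ((-3)·(-3) − (-4)²) = -1 + 11 + (-7) = 3.
det M (expand along row 1) = (-5)·(-7) − 4·(-4) + 2·(-10) = 31.
Characteristic polynomial: λ³ + 11λ² + 3λ − 31 = 0.
Substitute λ = y + (tr M)/3 = y − 3.666667 to remove the quadratic term: y³ + p·y + q = 0 with p = s − (tr M)²/3 = -37.333333 and q = −2(tr M)³/27 + (tr M)·s/3 − det M = 56.592593.
Three real roots ⇒ use the trigonometric (Viète) form: r = 2√(−p/3) = 7.055337, φ = arccos(3q/(p·r)) = arccos(-0.644564) = 2.271250 rad.
y_k = r·cos(φ/3 − 2πk/3) for k = 0, 1, 2 gives y = 5.128118, 1.632385, -6.760503.
λ_k = y_k − 3.666667 gives λ = 1.4615, -2.0343, -10.4272 (check: the sum is -11.0000 = tr M).

Eigenvalues sorted in increasing order: [-10.4272, -2.0343, 1.4615].


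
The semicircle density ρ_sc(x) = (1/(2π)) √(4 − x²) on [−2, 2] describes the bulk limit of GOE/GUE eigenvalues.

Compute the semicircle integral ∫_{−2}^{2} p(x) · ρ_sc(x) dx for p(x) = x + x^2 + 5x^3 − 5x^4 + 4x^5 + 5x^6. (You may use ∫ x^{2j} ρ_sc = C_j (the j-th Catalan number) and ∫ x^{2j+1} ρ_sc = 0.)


Write p(x) = Σ a_i x^i, split into monomials and integrate each against ρ_sc separately.
Using ∫ x^{2j} ρ_sc = C_j = (1/(j+1)) C(2j, j) (Catalan numbers) and ∫ x^{2j+1} ρ_sc = 0 (odd monomials vanish by symmetry):
  i = 1 (odd): ∫ x^1 ρ_sc = 0 (vanishes)
  i = 2 (even): a_2 · C_{1} = 1 · 1 = 1
  i = 3 (odd): ∫ x^3 ρ_sc = 0 (vanishes)
  i = 4 (even): a_4 · C_{2} = -5 · 2 = -10
  i = 5 (odd): ∫ x^5 ρ_sc = 0 (vanishes)
  i = 6 (even): a_6 · C_{3} = 5 · 5 = 25

Summing the contributions: ∫_{−2}^{2} p(x) ρ_sc(x) dx = 1 + (-10) + 25 = 16.


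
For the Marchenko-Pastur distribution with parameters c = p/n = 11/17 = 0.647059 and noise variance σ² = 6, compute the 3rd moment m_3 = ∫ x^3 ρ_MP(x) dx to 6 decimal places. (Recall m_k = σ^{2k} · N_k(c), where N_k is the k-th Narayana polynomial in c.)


E[X³] = σ⁶ (1 + 3c + c²) (third MP moment). With σ² = 6 (so σ⁶ = 216) and c = 11/17 = 0.647059: E[X³] = 216 · (1 + 3·0.647059 + (0.647059)²) = 216 · 3.359862.

So E[X^3] = 725.730104.


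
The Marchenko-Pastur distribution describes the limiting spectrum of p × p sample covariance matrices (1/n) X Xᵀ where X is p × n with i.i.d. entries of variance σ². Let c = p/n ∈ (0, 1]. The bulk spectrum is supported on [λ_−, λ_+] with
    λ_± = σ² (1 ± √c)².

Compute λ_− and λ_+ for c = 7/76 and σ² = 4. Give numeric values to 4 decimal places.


c = 7/76 = 0.092105; √c = 0.303488.
λ_− = σ² (1 − √c)² = 4 · (1 − 0.303488)² = 4 · (0.696512)² = 1.940513.
λ_+ = σ² (1 + √c)² = 4 · (1 + 0.303488)² = 4 · (1.303488)² = 6.796329.

Rounded to 4 decimal places: λ_− ≈ 1.9405, λ_+ ≈ 6.7963.


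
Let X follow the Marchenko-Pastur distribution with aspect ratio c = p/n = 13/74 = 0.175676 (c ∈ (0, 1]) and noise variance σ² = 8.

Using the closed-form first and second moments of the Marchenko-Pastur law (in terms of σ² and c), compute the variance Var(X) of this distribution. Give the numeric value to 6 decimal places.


Recall the MP moments m_1 = E[X] = σ² and m_2 = E[X²] = σ⁴ (1 + c).
m_1 = E[X] = σ² = 8, so m_1² = 64.
m_2 = E[X²] = σ⁴ (1 + c) = 64 · (1 + 0.175676) = 64 · 1.175676 = 75.243243.
(Note m_2 − m_1² simplifies to c · σ⁴ = 0.175676 · 64.)

Var(X) = m_2 − m_1² = 75.243243 − 64 = 11.243243.


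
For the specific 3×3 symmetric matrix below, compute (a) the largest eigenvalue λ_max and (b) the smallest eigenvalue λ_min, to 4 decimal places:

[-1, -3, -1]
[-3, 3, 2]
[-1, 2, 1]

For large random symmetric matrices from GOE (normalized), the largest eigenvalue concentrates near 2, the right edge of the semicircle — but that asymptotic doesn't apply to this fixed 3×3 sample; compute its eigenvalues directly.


Since M is real symmetric, all three eigenvalues are real; they are the roots of det(λI − M) = λ³ − (tr M) λ² + s λ − det M, where s is the sum of the principal 2×2 minors.
tr M = -1 + 3 + 1 = 3.
s = ((-1)·3 − (-3)²) + ((-1)·1 − (-1)²) + (3·1 − 2²) = -12 + (-2) + (-1) = -15.
det M (expand along row 1) = (-1)·(-1) − (-3)·(-1) + (-1)·(-3) = 1.
Characteristic polynomial: λ³ − 3λ² − 15λ − 1 = 0.
Substitute λ = y + (tr M)/3 = y + 1.000000 to remove the quadratic term: y³ + p·y + q = 0 with p = s − (tr M)²/3 = -18.000000 and q = −2(tr M)³/27 + (tr M)·s/3 − det M = -18.000000.
Three real roots ⇒ use the trigonometric (Viète) form: r = 2√(−p/3) = 4.898979, φ = arccos(3q/(p·r)) = arccos(0.612372) = 0.911738 rad.
y_k = r·cos(φ/3 − 2πk/3) for k = 0, 1, 2 gives y = 4.674473, -1.067601, -3.606872.
λ_k = y_k + 1.000000 gives λ = 5.6745, -0.0676, -2.6069 (check: the sum is 3.0000 = tr M).

Hence λ_max = 5.6745 and λ_min = -2.6069.


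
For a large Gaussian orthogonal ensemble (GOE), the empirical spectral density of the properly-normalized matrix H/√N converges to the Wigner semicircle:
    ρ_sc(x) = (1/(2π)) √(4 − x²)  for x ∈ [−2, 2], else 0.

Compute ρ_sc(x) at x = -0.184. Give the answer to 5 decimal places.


ρ_sc(x) = (1/(2π)) √(4 − x²). With x = -0.184:
  4 − x² = 4 − (-0.184)² = 4 − 0.033856 = 3.966144.
  √(4 − x²) = 1.991518.
  1/(2π) = 0.159155.
  ρ_sc(-0.184) = 0.159155 · 1.991518 = 0.316960.

Rounded to 5 decimal places: ρ_sc(-0.184) ≈ 0.31696.


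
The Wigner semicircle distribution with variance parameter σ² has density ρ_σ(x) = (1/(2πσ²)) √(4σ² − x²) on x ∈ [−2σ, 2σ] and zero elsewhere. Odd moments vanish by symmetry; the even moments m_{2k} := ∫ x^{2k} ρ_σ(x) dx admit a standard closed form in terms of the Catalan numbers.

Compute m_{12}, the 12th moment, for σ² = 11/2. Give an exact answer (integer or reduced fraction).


By the scaled semicircle moment identity, m_{2k} = σ^{2k} · C_k with k = 6.
C_6 = (1/(k+1)) · C(2k, k) = (1/7) · C(12, 6) = (1/7) · 924 = 132.
σ^{2k} = (σ²)^k = (11/2)^6 = 1771561/64.

Therefore m_{12} = σ^{12} · C_6 = (1771561/64) · 132 = 58461513/16.


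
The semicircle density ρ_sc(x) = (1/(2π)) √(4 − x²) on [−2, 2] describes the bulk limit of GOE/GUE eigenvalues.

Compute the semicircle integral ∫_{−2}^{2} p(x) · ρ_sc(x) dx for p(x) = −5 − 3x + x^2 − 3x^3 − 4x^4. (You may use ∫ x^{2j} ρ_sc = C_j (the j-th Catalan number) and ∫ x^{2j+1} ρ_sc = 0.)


Write p(x) = Σ a_i x^i, split into monomials and integrate each against ρ_sc separately.
Using ∫ x^{2j} ρ_sc = C_j = (1/(j+1)) C(2j, j) (Catalan numbers) and ∫ x^{2j+1} ρ_sc = 0 (odd monomials vanish by symmetry):
  i = 0 (even): a_0 · C_{0} = -5 · 1 = -5
  i = 1 (odd): ∫ x^1 ρ_sc = 0 (vanishes)
  i = 2 (even): a_2 · C_{1} = 1 · 1 = 1
  i = 3 (odd): ∫ x^3 ρ_sc = 0 (vanishes)
  i = 4 (even): a_4 · C_{2} = -4 · 2 = -8

Summing the contributions: ∫_{−2}^{2} p(x) ρ_sc(x) dx = (-5) + 1 + (-8) = -12.


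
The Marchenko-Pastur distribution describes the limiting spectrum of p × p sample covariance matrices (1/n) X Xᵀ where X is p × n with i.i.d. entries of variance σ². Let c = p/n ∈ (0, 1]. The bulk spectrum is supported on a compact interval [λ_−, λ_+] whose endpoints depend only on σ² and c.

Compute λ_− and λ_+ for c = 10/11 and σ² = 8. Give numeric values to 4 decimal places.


c = 10/11 = 0.909091; √c = 0.953463.
λ_− = σ² (1 − √c)² = 8 · (1 − 0.953463)² = 8 · (0.046537)² = 0.017326.
λ_+ = σ² (1 + √c)² = 8 · (1 + 0.953463)² = 8 · (1.953463)² = 30.528129.

Rounded to 4 decimal places: λ_− ≈ 0.0173, λ_+ ≈ 30.5281.


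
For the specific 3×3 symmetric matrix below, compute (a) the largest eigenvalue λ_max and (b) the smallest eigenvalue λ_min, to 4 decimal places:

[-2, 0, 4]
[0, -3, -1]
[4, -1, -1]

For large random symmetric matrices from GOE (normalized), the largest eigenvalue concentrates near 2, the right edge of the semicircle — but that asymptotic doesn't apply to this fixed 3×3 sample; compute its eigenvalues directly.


Since M is real symmetric, all three eigenvalues are real; they are the roots of det(λI − M) = λ³ − (tr M) λ² + s λ − det M, where s is the sum of the principal 2×2 minors.
tr M = -2 + (-3) + (-1) = -6.
s = ((-2)·(-3) − 0²) + ((-2)·(-1) − 4²) + ((-3)·(-1) − (-1)²) = 6 + (-14) + 2 = -6.
det M (expand along row 1) = (-2)·2 − 0·4 + 4·12 = 44.
Characteristic polynomial: λ³ + 6λ² − 6λ − 44 = 0.
Substitute λ = y + (tr M)/3 = y − 2.000000 to remove the quadratic term: y³ + p·y + q = 0 with p = s − (tr M)²/3 = -18.000000 and q = −2(tr M)³/27 + (tr M)·s/3 − det M = -16.000000.
Three real roots ⇒ use the trigonometric (Viète) form: r = 2√(−p/3) = 4.898979, φ = arccos(3q/(p·r)) = arccos(0.544331) = 0.995205 rad.
y_k = r·cos(φ/3 − 2πk/3) for k = 0, 1, 2 gives y = 4.631881, -0.934181, -3.697700.
λ_k = y_k − 2.000000 gives λ = 2.6319, -2.9342, -5.6977 (check: the sum is -6.0000 = tr M).

Hence λ_max = 2.6319 and λ_min = -5.6977.


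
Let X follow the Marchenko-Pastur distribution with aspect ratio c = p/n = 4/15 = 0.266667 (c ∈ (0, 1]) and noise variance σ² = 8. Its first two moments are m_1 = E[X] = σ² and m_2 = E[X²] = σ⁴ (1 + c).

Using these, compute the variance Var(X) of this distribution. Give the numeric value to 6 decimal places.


m_1 = E[X] = σ² = 8, so m_1² = 64.
m_2 = E[X²] = σ⁴ (1 + c) = 64 · (1 + 0.266667) = 64 · 1.266667 = 81.066667.
(Note m_2 − m_1² simplifies to c · σ⁴ = 0.266667 · 64.)

Var(X) = m_2 − m_1² = 81.066667 − 64 = 17.066667.


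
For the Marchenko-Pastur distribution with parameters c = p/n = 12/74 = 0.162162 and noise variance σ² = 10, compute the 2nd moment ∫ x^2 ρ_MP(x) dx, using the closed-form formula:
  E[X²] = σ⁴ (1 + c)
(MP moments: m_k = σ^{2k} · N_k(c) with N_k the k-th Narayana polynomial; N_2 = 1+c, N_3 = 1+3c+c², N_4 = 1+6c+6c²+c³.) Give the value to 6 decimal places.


E[X²] = σ⁴ (1 + c) (second MP moment). With σ² = 10 (so σ⁴ = 100) and c = 12/74 = 0.162162: E[X²] = 100 · (1 + 0.162162) = 100 · 1.162162.

So E[X^2] = 116.216216.


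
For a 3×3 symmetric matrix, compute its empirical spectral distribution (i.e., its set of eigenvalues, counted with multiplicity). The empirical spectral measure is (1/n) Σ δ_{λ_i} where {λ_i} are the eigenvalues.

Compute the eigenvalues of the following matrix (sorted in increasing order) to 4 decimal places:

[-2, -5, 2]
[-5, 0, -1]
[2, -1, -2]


Since M is real symmetric, all three eigenvalues are real; they are the roots of det(λI − M) = λ³ − (tr M) λ² + s λ − det M, where s is the sum of the principal 2×2 minors.
tr M = -2 + 0 + (-2) = -4.
s = ((-2)·0 − (-5)²) + ((-2)·(-2) − 2²) + (0·(-2) − (-1)²) = -25 + 0 + (-1) = -26.
det M (expand along row 1) = (-2)·(-1) − (-5)·12 + 2·5 = 72.
Characteristic polynomial: λ³ + 4λ² − 26λ − 72 = 0.
Substitute λ = y + (tr M)/3 = y − 1.333333 to remove the quadratic term: y³ + p·y + q = 0 with p = s − (tr M)²/3 = -31.333333 and q = −2(tr M)³/27 + (tr M)·s/3 − det M = -32.592593.
Three real roots ⇒ use the trigonometric (Viète) form: r = 2√(−p/3) = 6.463573, φ = arccos(3q/(p·r)) = arccos(0.482793) = 1.066955 rad.
y_k = r·cos(φ/3 − 2πk/3) for k = 0, 1, 2 gives y = 6.059081, -1.080442, -4.978639.
λ_k = y_k − 1.333333 gives λ = 4.7257, -2.4138, -6.3120 (check: the sum is -4.0000 = tr M).

Eigenvalues sorted in increasing order: [-6.3120, -2.4138, 4.7257].


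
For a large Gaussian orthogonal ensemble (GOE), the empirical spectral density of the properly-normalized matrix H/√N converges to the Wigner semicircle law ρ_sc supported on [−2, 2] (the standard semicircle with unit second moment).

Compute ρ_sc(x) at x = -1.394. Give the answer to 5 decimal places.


ρ_sc(x) = (1/(2π)) √(4 − x²). With x = -1.394:
  4 − x² = 4 − (-1.394)² = 4 − 1.943236 = 2.056764.
  √(4 − x²) = 1.434142.
  1/(2π) = 0.159155.
  ρ_sc(-1.394) = 0.159155 · 1.434142 = 0.228251.

Rounded to 5 decimal places: ρ_sc(-1.394) ≈ 0.22825.
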